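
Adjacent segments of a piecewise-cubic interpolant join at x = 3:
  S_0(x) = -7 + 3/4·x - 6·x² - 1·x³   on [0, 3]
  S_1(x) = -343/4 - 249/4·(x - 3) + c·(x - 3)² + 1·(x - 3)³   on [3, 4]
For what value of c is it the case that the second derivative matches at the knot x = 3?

-15

S_0''(x) = -12 - 6·x, so S_0''(3) = -30. On the right, S_1''(3) = 2c, so c = -15.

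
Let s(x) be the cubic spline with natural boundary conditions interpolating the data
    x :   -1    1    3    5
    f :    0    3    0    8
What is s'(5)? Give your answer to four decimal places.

5.6667

Put M_i = s'' at the i-th knot. Here h = (2, 2, 2) and Δ = (3/2, -3/2, 4), so the interior equations h_(i-1)·M_(i-1) + 2(h_(i-1)+h_i)·M_i + h_i·M_(i+1) = 6(Δ_i − Δ_(i-1)) read
  2·M_0 + 8·M_1 + 2·M_2 = 6(Δ_1 - Δ_0) = -18
  2·M_1 + 8·M_2 + 2·M_3 = 6(Δ_2 - Δ_1) = 33
Natural end conditions: M_0 = M_3 = 0.
Forward elimination and back-substitution give M_0 = 0, M_1 = -7/2, M_2 = 5, M_3 = 0.
On [3, 5], s'(x) = b_2 + 2c_2·(x - 3) + 3d_2·(x - 3)² with b_2 = Δ_2 - h_2(2M_2 + M_3)/6 = 2/3, c_2 = M_2/2 = 5/2, d_2 = (M_3 - M_2)/(6h_2) = -5/12. So s'(5) = 17/3.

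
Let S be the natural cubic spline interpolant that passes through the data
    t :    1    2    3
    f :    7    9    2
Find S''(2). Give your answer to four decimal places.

-13.5000

With M_i denoting the second derivative at x_i, h_i = 1, 1, and Δ_i = (y_(i+1) − y_i)/h_i = 2, -7:
  1·M_0 + 4·M_1 + 1·M_2 = 6(Δ_1 - Δ_0) = -54
Natural end conditions: M_0 = M_2 = 0.
Solving the tridiagonal system: M_0 = 0, M_1 = -27/2, M_2 = 0.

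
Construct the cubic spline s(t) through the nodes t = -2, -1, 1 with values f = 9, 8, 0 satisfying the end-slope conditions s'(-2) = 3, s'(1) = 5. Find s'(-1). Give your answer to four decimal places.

With M_i denoting the second derivative at x_i, h_i = 1, 2, and Δ_i = (y_(i+1) − y_i)/h_i = -1, -4:
  1·M_0 + 6·M_1 + 2·M_2 = 6(Δ_1 - Δ_0) = -18
Clamped end conditions give two more equations: 2h_0·M_0 + h_0·M_1 = 6(Δ_0 - s'(-2)) = -24 and h_1·M_1 + 2h_1·M_2 = 6(s'(1) - Δ_1) = 54.
Solving the tridiagonal system: M_0 = -25/3, M_1 = -22/3, M_2 = 103/6.
On [-1, 1], s'(t) = b_1 + 2c_1·(t + 1) + 3d_1·(t + 1)² with b_1 = Δ_1 - h_1(2M_1 + M_2)/6 = -29/6, c_1 = M_1/2 = -11/3, d_1 = (M_2 - M_1)/(6h_1) = 49/24. So s'(-1) = -29/6.

-4.8333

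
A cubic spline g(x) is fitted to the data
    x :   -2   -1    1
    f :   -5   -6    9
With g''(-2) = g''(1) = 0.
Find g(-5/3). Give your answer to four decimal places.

-5.7531

Write m_i for g''(x_i). With h_i = 1, 2 and divided differences Δ_i = -1, 15/2, the continuity of g' gives the tridiagonal system
  1·m_0 + 6·m_1 + 2·m_2 = 6(Δ_1 - Δ_0) = 51
Natural end conditions: m_0 = m_2 = 0.
Solving the tridiagonal system: m_0 = 0, m_1 = 17/2, m_2 = 0.
On [-2, -1], g(x) = -5 - 29/12·(x + 2) + 0·(x + 2)² + 17/12·(x + 2)³.
With (x + 2) = 1/3: g(-5/3) = -466/81.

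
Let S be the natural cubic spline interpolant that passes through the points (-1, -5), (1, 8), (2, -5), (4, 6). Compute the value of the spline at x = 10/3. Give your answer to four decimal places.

Write m_i for S''(x_i). With h_i = 2, 1, 2 and divided differences Δ_i = 13/2, -13, 11/2, the continuity of S' gives the tridiagonal system
  2·m_0 + 6·m_1 + 1·m_2 = 6(Δ_1 - Δ_0) = -117
  1·m_1 + 6·m_2 + 2·m_3 = 6(Δ_2 - Δ_1) = 111
Natural end conditions: m_0 = m_3 = 0.
Hence m_0 = 0, m_1 = -813/35, m_2 = 783/35, m_3 = 0.
On [2, 4], S(x) = -5 - 659/70·(x - 2) + 783/70·(x - 2)² - 261/140·(x - 2)³.
With (x - 2) = 4/3: S(10/3) = -73/35.

-2.0857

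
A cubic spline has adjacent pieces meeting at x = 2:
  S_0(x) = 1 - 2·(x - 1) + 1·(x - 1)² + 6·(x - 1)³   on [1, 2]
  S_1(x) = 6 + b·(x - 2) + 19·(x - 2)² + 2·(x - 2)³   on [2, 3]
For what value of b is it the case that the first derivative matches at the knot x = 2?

S_0'(x) = -2 + 2·(x - 1) + 18·(x - 1)², so S_0'(2) = 18. On the right, S_1'(2) = b, so b = 18.

18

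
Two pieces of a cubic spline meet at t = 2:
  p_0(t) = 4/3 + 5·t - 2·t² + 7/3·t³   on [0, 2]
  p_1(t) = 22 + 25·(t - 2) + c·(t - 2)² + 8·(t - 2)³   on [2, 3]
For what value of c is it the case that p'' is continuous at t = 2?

12

p_0''(t) = -4 + 14·t, so p_0''(2) = 24. On the right, p_1''(2) = 2c, so c = 12.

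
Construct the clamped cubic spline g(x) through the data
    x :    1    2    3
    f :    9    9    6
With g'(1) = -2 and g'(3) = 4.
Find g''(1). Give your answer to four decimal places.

Write M_i for g''(x_i). With h_i = 1, 1 and divided differences Δ_i = 0, -3, the continuity of g' gives the tridiagonal system
  1·M_0 + 4·M_1 + 1·M_2 = 6(Δ_1 - Δ_0) = -18
Clamped end conditions give two more equations: 2h_0·M_0 + h_0·M_1 = 6(Δ_0 - g'(1)) = 12 and h_1·M_1 + 2h_1·M_2 = 6(g'(3) - Δ_1) = 42.
Forward elimination and back-substitution give M_0 = 27/2, M_1 = -15, M_2 = 57/2.

13.5000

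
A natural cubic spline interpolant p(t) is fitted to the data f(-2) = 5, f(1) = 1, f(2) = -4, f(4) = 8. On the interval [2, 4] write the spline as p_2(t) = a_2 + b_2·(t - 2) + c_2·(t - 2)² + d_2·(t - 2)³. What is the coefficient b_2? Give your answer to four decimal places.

Put M_i = p'' at the i-th knot. Here h = (3, 1, 2) and Δ = (-4/3, -5, 6), so the interior equations h_(i-1)·M_(i-1) + 2(h_(i-1)+h_i)·M_i + h_i·M_(i+1) = 6(Δ_i − Δ_(i-1)) read
  3·M_0 + 8·M_1 + 1·M_2 = 6(Δ_1 - Δ_0) = -22
  1·M_1 + 6·M_2 + 2·M_3 = 6(Δ_2 - Δ_1) = 66
Natural end conditions: M_0 = M_3 = 0.
Solving: M_0 = 0, M_1 = -198/47, M_2 = 550/47, M_3 = 0.
On [2, 4], with p_2(t) = a_2 + b_2·(t - 2) + c_2·(t - 2)² + d_2·(t - 2)³: c_2 = M_2/2 = 275/47, d_2 = (M_3 - M_2)/(6h_2) = -275/282, b_2 = Δ_2 - h_2(2M_2 + M_3)/6 = -254/141.

-1.8014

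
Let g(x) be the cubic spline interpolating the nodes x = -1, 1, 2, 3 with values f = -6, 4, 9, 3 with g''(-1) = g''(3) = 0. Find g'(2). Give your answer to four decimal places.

-0.2609

Let M_i = g''(x_i). Step sizes h_i = 2, 1, 1; slopes of the chords Δ_i = (y_(i+1) - y_i)/h_i = 5, 5, -6.
  2·M_0 + 6·M_1 + 1·M_2 = 6(Δ_1 - Δ_0) = 0
  1·M_1 + 4·M_2 + 1·M_3 = 6(Δ_2 - Δ_1) = -66
Natural end conditions: M_0 = M_3 = 0.
Solving: M_0 = 0, M_1 = 66/23, M_2 = -396/23, M_3 = 0.
On [2, 3], g'(x) = b_2 + 2c_2·(x - 2) + 3d_2·(x - 2)² with b_2 = Δ_2 - h_2(2M_2 + M_3)/6 = -6/23, c_2 = M_2/2 = -198/23, d_2 = (M_3 - M_2)/(6h_2) = 66/23. So g'(2) = -6/23.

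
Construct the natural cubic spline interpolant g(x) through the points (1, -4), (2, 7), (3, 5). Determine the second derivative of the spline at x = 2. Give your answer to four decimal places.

Let M_i = g''(x_i). Step sizes h_i = 1, 1; slopes of the chords Δ_i = (y_(i+1) - y_i)/h_i = 11, -2.
  1·M_0 + 4·M_1 + 1·M_2 = 6(Δ_1 - Δ_0) = -78
Natural end conditions: M_0 = M_2 = 0.
Solving the tridiagonal system: M_0 = 0, M_1 = -39/2, M_2 = 0.

-19.5000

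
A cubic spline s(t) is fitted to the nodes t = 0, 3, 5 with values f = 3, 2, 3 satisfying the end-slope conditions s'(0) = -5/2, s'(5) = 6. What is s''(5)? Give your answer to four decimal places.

Write m_i for s''(x_i). With h_i = 3, 2 and divided differences Δ_i = -1/3, 1/2, the continuity of s' gives the tridiagonal system
  3·m_0 + 10·m_1 + 2·m_2 = 6(Δ_1 - Δ_0) = 5
Clamped end conditions give two more equations: 2h_0·m_0 + h_0·m_1 = 6(Δ_0 - s'(0)) = 13 and h_1·m_1 + 2h_1·m_2 = 6(s'(5) - Δ_1) = 33.
Forward elimination and back-substitution give m_0 = 101/30, m_1 = -12/5, m_2 = 189/20.

9.4500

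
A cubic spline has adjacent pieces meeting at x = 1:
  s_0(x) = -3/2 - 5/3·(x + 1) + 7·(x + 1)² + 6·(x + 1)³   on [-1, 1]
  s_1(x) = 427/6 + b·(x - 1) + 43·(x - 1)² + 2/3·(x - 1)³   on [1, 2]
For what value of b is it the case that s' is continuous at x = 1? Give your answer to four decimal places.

98.3333

s_0'(x) = -5/3 + 14·(x + 1) + 18·(x + 1)², so s_0'(1) = 295/3. On the right, s_1'(1) = b, so b = 295/3.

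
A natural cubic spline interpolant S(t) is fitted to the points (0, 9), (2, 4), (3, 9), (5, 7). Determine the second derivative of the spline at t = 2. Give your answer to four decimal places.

8.7429

Let M_i = S''(x_i). Step sizes h_i = 2, 1, 2; slopes of the chords Δ_i = (y_(i+1) - y_i)/h_i = -5/2, 5, -1.
  2·M_0 + 6·M_1 + 1·M_2 = 6(Δ_1 - Δ_0) = 45
  1·M_1 + 6·M_2 + 2·M_3 = 6(Δ_2 - Δ_1) = -36
Natural end conditions: M_0 = M_3 = 0.
Hence M_0 = 0, M_1 = 306/35, M_2 = -261/35, M_3 = 0.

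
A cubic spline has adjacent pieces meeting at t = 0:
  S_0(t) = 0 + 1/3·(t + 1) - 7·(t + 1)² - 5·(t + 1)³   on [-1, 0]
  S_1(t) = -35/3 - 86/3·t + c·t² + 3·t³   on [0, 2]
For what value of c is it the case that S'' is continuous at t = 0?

-22

S_0''(t) = -14 - 30·(t + 1), so S_0''(0) = -44. On the right, S_1''(0) = 2c, so c = -22.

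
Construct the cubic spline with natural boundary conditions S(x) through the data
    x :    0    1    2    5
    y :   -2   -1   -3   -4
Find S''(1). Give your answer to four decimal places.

With M_i denoting the second derivative at x_i, h_i = 1, 1, 3, and Δ_i = (y_(i+1) − y_i)/h_i = 1, -2, -1/3:
  1·M_0 + 4·M_1 + 1·M_2 = 6(Δ_1 - Δ_0) = -18
  1·M_1 + 8·M_2 + 3·M_3 = 6(Δ_2 - Δ_1) = 10
Natural end conditions: M_0 = M_3 = 0.
Forward elimination and back-substitution give M_0 = 0, M_1 = -154/31, M_2 = 58/31, M_3 = 0.

-4.9677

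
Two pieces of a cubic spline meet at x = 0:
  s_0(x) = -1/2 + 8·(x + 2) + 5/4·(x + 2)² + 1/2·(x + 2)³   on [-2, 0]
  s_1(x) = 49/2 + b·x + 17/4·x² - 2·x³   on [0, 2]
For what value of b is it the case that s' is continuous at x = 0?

s_0'(x) = 8 + 5/2·(x + 2) + 3/2·(x + 2)², so s_0'(0) = 19. On the right, s_1'(0) = b, so b = 19.

19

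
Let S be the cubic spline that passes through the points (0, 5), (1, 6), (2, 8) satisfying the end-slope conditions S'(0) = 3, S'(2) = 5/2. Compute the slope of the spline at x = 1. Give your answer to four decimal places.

Let m_i = S''(x_i). Step sizes h_i = 1, 1; slopes of the chords Δ_i = (y_(i+1) - y_i)/h_i = 1, 2.
  1·m_0 + 4·m_1 + 1·m_2 = 6(Δ_1 - Δ_0) = 6
Clamped end conditions give two more equations: 2h_0·m_0 + h_0·m_1 = 6(Δ_0 - S'(0)) = -12 and h_1·m_1 + 2h_1·m_2 = 6(S'(2) - Δ_1) = 3.
Solving: m_0 = -31/4, m_1 = 7/2, m_2 = -1/4.
On [1, 2], S'(x) = b_1 + 2c_1·(x - 1) + 3d_1·(x - 1)² with b_1 = Δ_1 - h_1(2m_1 + m_2)/6 = 7/8, c_1 = m_1/2 = 7/4, d_1 = (m_2 - m_1)/(6h_1) = -5/8. So S'(1) = 7/8.

0.8750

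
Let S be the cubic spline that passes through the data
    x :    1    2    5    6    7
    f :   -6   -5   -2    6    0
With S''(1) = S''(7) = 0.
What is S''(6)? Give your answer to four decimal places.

-23.3774

With M_i denoting the second derivative at x_i, h_i = 1, 3, 1, 1, and Δ_i = (y_(i+1) − y_i)/h_i = 1, 1, 8, -6:
  1·M_0 + 8·M_1 + 3·M_2 = 6(Δ_1 - Δ_0) = 0
  3·M_1 + 8·M_2 + 1·M_3 = 6(Δ_2 - Δ_1) = 42
  1·M_2 + 4·M_3 + 1·M_4 = 6(Δ_3 - Δ_2) = -84
Natural end conditions: M_0 = M_4 = 0.
Solving: M_0 = 0, M_1 = -189/53, M_2 = 504/53, M_3 = -1239/53, M_4 = 0.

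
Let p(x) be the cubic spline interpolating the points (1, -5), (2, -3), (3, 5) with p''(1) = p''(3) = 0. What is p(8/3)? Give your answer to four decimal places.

1.8889

Write M_i for p''(x_i). With h_i = 1, 1 and divided differences Δ_i = 2, 8, the continuity of p' gives the tridiagonal system
  1·M_0 + 4·M_1 + 1·M_2 = 6(Δ_1 - Δ_0) = 36
Natural end conditions: M_0 = M_2 = 0.
Solving the tridiagonal system: M_0 = 0, M_1 = 9, M_2 = 0.
On [2, 3], p(x) = -3 + 5·(x - 2) + 9/2·(x - 2)² - 3/2·(x - 2)³.
With (x - 2) = 2/3: p(8/3) = 17/9.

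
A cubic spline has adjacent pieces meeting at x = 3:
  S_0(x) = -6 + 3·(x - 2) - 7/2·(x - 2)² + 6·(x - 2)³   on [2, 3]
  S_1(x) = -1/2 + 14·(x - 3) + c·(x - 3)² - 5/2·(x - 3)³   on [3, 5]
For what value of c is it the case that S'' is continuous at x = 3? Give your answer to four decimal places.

14.5000

S_0''(x) = -7 + 36·(x - 2), so S_0''(3) = 29. On the right, S_1''(3) = 2c, so c = 29/2.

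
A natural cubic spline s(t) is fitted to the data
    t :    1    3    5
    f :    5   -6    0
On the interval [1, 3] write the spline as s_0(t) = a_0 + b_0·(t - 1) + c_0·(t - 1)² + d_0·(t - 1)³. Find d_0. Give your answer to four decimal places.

Let M_i = s''(x_i). Step sizes h_i = 2, 2; slopes of the chords Δ_i = (y_(i+1) - y_i)/h_i = -11/2, 3.
  2·M_0 + 8·M_1 + 2·M_2 = 6(Δ_1 - Δ_0) = 51
Natural end conditions: M_0 = M_2 = 0.
Hence M_0 = 0, M_1 = 51/8, M_2 = 0.
On [1, 3], with s_0(t) = a_0 + b_0·(t - 1) + c_0·(t - 1)² + d_0·(t - 1)³: c_0 = M_0/2 = 0, d_0 = (M_1 - M_0)/(6h_0) = 17/32, b_0 = Δ_0 - h_0(2M_0 + M_1)/6 = -61/8.

0.5313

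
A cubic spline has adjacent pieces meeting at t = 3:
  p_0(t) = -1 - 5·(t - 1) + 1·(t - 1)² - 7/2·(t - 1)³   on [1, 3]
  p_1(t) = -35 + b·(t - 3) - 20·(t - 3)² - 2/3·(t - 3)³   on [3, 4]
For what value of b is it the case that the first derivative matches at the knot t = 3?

p_0'(t) = -5 + 2·(t - 1) - 21/2·(t - 1)², so p_0'(3) = -43. On the right, p_1'(3) = b, so b = -43.

-43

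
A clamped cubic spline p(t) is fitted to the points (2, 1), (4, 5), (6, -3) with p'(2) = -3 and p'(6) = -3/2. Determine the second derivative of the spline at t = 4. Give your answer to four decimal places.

-9.7500

With m_i denoting the second derivative at x_i, h_i = 2, 2, and Δ_i = (y_(i+1) − y_i)/h_i = 2, -4:
  2·m_0 + 8·m_1 + 2·m_2 = 6(Δ_1 - Δ_0) = -36
Clamped end conditions give two more equations: 2h_0·m_0 + h_0·m_1 = 6(Δ_0 - p'(2)) = 30 and h_1·m_1 + 2h_1·m_2 = 6(p'(6) - Δ_1) = 15.
Solving the tridiagonal system: m_0 = 99/8, m_1 = -39/4, m_2 = 69/8.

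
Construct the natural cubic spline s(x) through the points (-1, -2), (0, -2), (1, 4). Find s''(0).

9

Put M_i = s'' at the i-th knot. Here h = (1, 1) and Δ = (0, 6), so the interior equations h_(i-1)·M_(i-1) + 2(h_(i-1)+h_i)·M_i + h_i·M_(i+1) = 6(Δ_i − Δ_(i-1)) read
  1·M_0 + 4·M_1 + 1·M_2 = 6(Δ_1 - Δ_0) = 36
Natural end conditions: M_0 = M_2 = 0.
Hence M_0 = 0, M_1 = 9, M_2 = 0.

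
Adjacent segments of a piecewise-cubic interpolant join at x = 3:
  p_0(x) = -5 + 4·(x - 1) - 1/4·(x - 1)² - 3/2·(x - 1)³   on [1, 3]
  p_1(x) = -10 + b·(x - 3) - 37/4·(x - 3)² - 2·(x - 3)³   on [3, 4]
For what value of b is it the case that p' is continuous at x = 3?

-15

p_0'(x) = 4 - 1/2·(x - 1) - 9/2·(x - 1)², so p_0'(3) = -15. On the right, p_1'(3) = b, so b = -15.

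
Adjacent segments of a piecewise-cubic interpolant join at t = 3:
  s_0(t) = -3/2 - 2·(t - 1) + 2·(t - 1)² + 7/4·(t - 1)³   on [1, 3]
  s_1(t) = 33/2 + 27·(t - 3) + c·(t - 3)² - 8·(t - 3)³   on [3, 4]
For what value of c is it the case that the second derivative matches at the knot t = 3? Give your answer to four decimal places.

s_0''(t) = 4 + 21/2·(t - 1), so s_0''(3) = 25. On the right, s_1''(3) = 2c, so c = 25/2.

12.5000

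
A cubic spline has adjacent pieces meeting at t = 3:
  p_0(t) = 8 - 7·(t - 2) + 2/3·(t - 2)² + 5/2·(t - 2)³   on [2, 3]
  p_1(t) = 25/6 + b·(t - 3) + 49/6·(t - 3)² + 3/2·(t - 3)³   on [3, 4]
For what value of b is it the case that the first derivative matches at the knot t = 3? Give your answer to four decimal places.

1.8333

p_0'(t) = -7 + 4/3·(t - 2) + 15/2·(t - 2)², so p_0'(3) = 11/6. On the right, p_1'(3) = b, so b = 11/6.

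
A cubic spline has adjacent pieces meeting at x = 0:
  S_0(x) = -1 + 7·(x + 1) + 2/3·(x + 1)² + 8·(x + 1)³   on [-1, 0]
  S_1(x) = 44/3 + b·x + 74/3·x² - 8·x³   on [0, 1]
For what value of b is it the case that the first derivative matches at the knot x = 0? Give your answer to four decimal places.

S_0'(x) = 7 + 4/3·(x + 1) + 24·(x + 1)², so S_0'(0) = 97/3. On the right, S_1'(0) = b, so b = 97/3.

32.3333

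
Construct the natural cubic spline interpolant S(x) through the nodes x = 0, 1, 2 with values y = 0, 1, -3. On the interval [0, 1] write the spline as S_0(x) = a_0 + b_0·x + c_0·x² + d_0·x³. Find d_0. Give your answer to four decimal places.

Let M_i = S''(x_i). Step sizes h_i = 1, 1; slopes of the chords Δ_i = (y_(i+1) - y_i)/h_i = 1, -4.
  1·M_0 + 4·M_1 + 1·M_2 = 6(Δ_1 - Δ_0) = -30
Natural end conditions: M_0 = M_2 = 0.
Forward elimination and back-substitution give M_0 = 0, M_1 = -15/2, M_2 = 0.
On [0, 1], with S_0(x) = a_0 + b_0·x + c_0·x² + d_0·x³: c_0 = M_0/2 = 0, d_0 = (M_1 - M_0)/(6h_0) = -5/4, b_0 = Δ_0 - h_0(2M_0 + M_1)/6 = 9/4.

-1.2500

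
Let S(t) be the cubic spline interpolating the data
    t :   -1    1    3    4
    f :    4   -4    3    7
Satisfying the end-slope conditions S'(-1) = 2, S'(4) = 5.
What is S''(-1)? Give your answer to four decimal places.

With M_i denoting the second derivative at x_i, h_i = 2, 2, 1, and Δ_i = (y_(i+1) − y_i)/h_i = -4, 7/2, 4:
  2·M_0 + 8·M_1 + 2·M_2 = 6(Δ_1 - Δ_0) = 45
  2·M_1 + 6·M_2 + 1·M_3 = 6(Δ_2 - Δ_1) = 3
Clamped end conditions give two more equations: 2h_0·M_0 + h_0·M_1 = 6(Δ_0 - S'(-1)) = -36 and h_2·M_2 + 2h_2·M_3 = 6(S'(4) - Δ_2) = 6.
Solving the tridiagonal system: M_0 = -645/46, M_1 = 231/23, M_2 = -84/23, M_3 = 111/23.

-14.0217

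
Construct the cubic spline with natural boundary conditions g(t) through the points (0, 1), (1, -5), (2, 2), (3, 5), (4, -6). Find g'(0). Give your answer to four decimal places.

With m_i denoting the second derivative at x_i, h_i = 1, 1, 1, 1, and Δ_i = (y_(i+1) − y_i)/h_i = -6, 7, 3, -11:
  1·m_0 + 4·m_1 + 1·m_2 = 6(Δ_1 - Δ_0) = 78
  1·m_1 + 4·m_2 + 1·m_3 = 6(Δ_2 - Δ_1) = -24
  1·m_2 + 4·m_3 + 1·m_4 = 6(Δ_3 - Δ_2) = -84
Natural end conditions: m_0 = m_4 = 0.
Hence m_0 = 0, m_1 = 591/28, m_2 = -45/7, m_3 = -543/28, m_4 = 0.
On [0, 1], g'(t) = b_0 + 2c_0·t + 3d_0·t² with b_0 = Δ_0 - h_0(2m_0 + m_1)/6 = -533/56, c_0 = m_0/2 = 0, d_0 = (m_1 - m_0)/(6h_0) = 197/56. So g'(0) = -533/56.

-9.5179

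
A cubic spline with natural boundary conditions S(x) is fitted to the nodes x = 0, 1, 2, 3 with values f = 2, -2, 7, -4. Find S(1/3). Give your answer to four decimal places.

-0.7556

Put σ_i = S'' at the i-th knot. Here h = (1, 1, 1) and Δ = (-4, 9, -11), so the interior equations h_(i-1)·σ_(i-1) + 2(h_(i-1)+h_i)·σ_i + h_i·σ_(i+1) = 6(Δ_i − Δ_(i-1)) read
  1·σ_0 + 4·σ_1 + 1·σ_2 = 6(Δ_1 - Δ_0) = 78
  1·σ_1 + 4·σ_2 + 1·σ_3 = 6(Δ_2 - Δ_1) = -120
Natural end conditions: σ_0 = σ_3 = 0.
Hence σ_0 = 0, σ_1 = 144/5, σ_2 = -186/5, σ_3 = 0.
On [0, 1], S(x) = 2 - 44/5·x + 0·x² + 24/5·x³.
With x = 1/3: S(1/3) = -34/45.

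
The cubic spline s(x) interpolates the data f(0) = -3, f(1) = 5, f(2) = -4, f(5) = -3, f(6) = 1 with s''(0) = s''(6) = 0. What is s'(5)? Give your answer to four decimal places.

4.4654

Let M_i = s''(x_i). Step sizes h_i = 1, 1, 3, 1; slopes of the chords Δ_i = (y_(i+1) - y_i)/h_i = 8, -9, 1/3, 4.
  1·M_0 + 4·M_1 + 1·M_2 = 6(Δ_1 - Δ_0) = -102
  1·M_1 + 8·M_2 + 3·M_3 = 6(Δ_2 - Δ_1) = 56
  3·M_2 + 8·M_3 + 1·M_4 = 6(Δ_3 - Δ_2) = 22
Natural end conditions: M_0 = M_4 = 0.
Forward elimination and back-substitution give M_0 = 0, M_1 = -1498/53, M_2 = 586/53, M_3 = -74/53, M_4 = 0.
On [5, 6], s'(x) = b_3 + 2c_3·(x - 5) + 3d_3·(x - 5)² with b_3 = Δ_3 - h_3(2M_3 + M_4)/6 = 710/159, c_3 = M_3/2 = -37/53, d_3 = (M_4 - M_3)/(6h_3) = 37/159. So s'(5) = 710/159.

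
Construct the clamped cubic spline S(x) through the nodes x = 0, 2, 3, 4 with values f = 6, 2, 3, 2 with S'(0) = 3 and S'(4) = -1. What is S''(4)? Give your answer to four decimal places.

2.8182

Let σ_i = S''(x_i). Step sizes h_i = 2, 1, 1; slopes of the chords Δ_i = (y_(i+1) - y_i)/h_i = -2, 1, -1.
  2·σ_0 + 6·σ_1 + 1·σ_2 = 6(Δ_1 - Δ_0) = 18
  1·σ_1 + 4·σ_2 + 1·σ_3 = 6(Δ_2 - Δ_1) = -12
Clamped end conditions give two more equations: 2h_0·σ_0 + h_0·σ_1 = 6(Δ_0 - S'(0)) = -30 and h_2·σ_2 + 2h_2·σ_3 = 6(S'(4) - Δ_2) = 0.
Solving the tridiagonal system: σ_0 = -125/11, σ_1 = 85/11, σ_2 = -62/11, σ_3 = 31/11.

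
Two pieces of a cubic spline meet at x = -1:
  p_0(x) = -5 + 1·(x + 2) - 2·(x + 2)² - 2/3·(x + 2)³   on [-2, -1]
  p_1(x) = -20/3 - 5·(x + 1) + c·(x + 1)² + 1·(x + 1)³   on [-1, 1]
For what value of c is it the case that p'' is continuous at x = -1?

-4

p_0''(x) = -4 - 4·(x + 2), so p_0''(-1) = -8. On the right, p_1''(-1) = 2c, so c = -4.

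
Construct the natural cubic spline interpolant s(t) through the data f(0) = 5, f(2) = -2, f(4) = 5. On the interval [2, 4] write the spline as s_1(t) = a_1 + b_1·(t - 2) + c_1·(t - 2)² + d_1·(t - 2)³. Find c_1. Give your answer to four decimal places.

2.6250

With σ_i denoting the second derivative at x_i, h_i = 2, 2, and Δ_i = (y_(i+1) − y_i)/h_i = -7/2, 7/2:
  2·σ_0 + 8·σ_1 + 2·σ_2 = 6(Δ_1 - Δ_0) = 42
Natural end conditions: σ_0 = σ_2 = 0.
Solving: σ_0 = 0, σ_1 = 21/4, σ_2 = 0.
On [2, 4], with s_1(t) = a_1 + b_1·(t - 2) + c_1·(t - 2)² + d_1·(t - 2)³: c_1 = σ_1/2 = 21/8, d_1 = (σ_2 - σ_1)/(6h_1) = -7/16, b_1 = Δ_1 - h_1(2σ_1 + σ_2)/6 = 0.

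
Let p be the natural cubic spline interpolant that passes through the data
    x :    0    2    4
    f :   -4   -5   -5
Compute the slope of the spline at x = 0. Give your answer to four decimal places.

-0.6250

With m_i denoting the second derivative at x_i, h_i = 2, 2, and Δ_i = (y_(i+1) − y_i)/h_i = -1/2, 0:
  2·m_0 + 8·m_1 + 2·m_2 = 6(Δ_1 - Δ_0) = 3
Natural end conditions: m_0 = m_2 = 0.
Forward elimination and back-substitution give m_0 = 0, m_1 = 3/8, m_2 = 0.
On [0, 2], p'(x) = b_0 + 2c_0·x + 3d_0·x² with b_0 = Δ_0 - h_0(2m_0 + m_1)/6 = -5/8, c_0 = m_0/2 = 0, d_0 = (m_1 - m_0)/(6h_0) = 1/32. So p'(0) = -5/8.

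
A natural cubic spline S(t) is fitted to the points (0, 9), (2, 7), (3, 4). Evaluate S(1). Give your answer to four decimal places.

Write M_i for S''(x_i). With h_i = 2, 1 and divided differences Δ_i = -1, -3, the continuity of S' gives the tridiagonal system
  2·M_0 + 6·M_1 + 1·M_2 = 6(Δ_1 - Δ_0) = -12
Natural end conditions: M_0 = M_2 = 0.
Solving the tridiagonal system: M_0 = 0, M_1 = -2, M_2 = 0.
On [0, 2], S(t) = 9 - 1/3·t + 0·t² - 1/6·t³.
With t = 1: S(1) = 17/2.

8.5000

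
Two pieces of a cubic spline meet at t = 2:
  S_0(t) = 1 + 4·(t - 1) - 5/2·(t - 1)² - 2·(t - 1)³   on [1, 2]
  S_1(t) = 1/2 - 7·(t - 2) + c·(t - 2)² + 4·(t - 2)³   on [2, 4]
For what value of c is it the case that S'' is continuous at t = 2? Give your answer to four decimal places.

-8.5000

S_0''(t) = -5 - 12·(t - 1), so S_0''(2) = -17. On the right, S_1''(2) = 2c, so c = -17/2.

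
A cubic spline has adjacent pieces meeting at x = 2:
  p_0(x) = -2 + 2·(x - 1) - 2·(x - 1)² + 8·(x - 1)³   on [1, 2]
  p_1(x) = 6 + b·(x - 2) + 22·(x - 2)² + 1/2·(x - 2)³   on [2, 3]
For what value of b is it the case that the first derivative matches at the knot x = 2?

p_0'(x) = 2 - 4·(x - 1) + 24·(x - 1)², so p_0'(2) = 22. On the right, p_1'(2) = b, so b = 22.

22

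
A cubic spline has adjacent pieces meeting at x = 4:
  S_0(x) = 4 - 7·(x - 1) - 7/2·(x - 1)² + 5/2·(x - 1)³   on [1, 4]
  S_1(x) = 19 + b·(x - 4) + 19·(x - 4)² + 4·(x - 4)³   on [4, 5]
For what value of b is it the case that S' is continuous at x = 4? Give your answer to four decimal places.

39.5000

S_0'(x) = -7 - 7·(x - 1) + 15/2·(x - 1)², so S_0'(4) = 79/2. On the right, S_1'(4) = b, so b = 79/2.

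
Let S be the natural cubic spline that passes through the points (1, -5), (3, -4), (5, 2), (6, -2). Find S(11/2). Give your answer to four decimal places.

0.5199

Write M_i for S''(x_i). With h_i = 2, 2, 1 and divided differences Δ_i = 1/2, 3, -4, the continuity of S' gives the tridiagonal system
  2·M_0 + 8·M_1 + 2·M_2 = 6(Δ_1 - Δ_0) = 15
  2·M_1 + 6·M_2 + 1·M_3 = 6(Δ_2 - Δ_1) = -42
Natural end conditions: M_0 = M_3 = 0.
Solving: M_0 = 0, M_1 = 87/22, M_2 = -183/22, M_3 = 0.
On [5, 6], S(t) = 2 - 27/22·(t - 5) - 183/44·(t - 5)² + 61/44·(t - 5)³.
With (t - 5) = 1/2: S(11/2) = 183/352.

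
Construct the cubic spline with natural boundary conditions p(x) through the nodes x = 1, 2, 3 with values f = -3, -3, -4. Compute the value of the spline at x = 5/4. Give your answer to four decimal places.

-2.9414

Let m_i = p''(x_i). Step sizes h_i = 1, 1; slopes of the chords Δ_i = (y_(i+1) - y_i)/h_i = 0, -1.
  1·m_0 + 4·m_1 + 1·m_2 = 6(Δ_1 - Δ_0) = -6
Natural end conditions: m_0 = m_2 = 0.
Forward elimination and back-substitution give m_0 = 0, m_1 = -3/2, m_2 = 0.
On [1, 2], p(x) = -3 + 1/4·(x - 1) + 0·(x - 1)² - 1/4·(x - 1)³.
With (x - 1) = 1/4: p(5/4) = -753/256.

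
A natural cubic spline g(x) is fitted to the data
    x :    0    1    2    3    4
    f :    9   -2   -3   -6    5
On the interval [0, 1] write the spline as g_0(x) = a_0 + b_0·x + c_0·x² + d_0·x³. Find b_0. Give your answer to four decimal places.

Let M_i = g''(x_i). Step sizes h_i = 1, 1, 1, 1; slopes of the chords Δ_i = (y_(i+1) - y_i)/h_i = -11, -1, -3, 11.
  1·M_0 + 4·M_1 + 1·M_2 = 6(Δ_1 - Δ_0) = 60
  1·M_1 + 4·M_2 + 1·M_3 = 6(Δ_2 - Δ_1) = -12
  1·M_2 + 4·M_3 + 1·M_4 = 6(Δ_3 - Δ_2) = 84
Natural end conditions: M_0 = M_4 = 0.
Solving the tridiagonal system: M_0 = 0, M_1 = 129/7, M_2 = -96/7, M_3 = 171/7, M_4 = 0.
On [0, 1], with g_0(x) = a_0 + b_0·x + c_0·x² + d_0·x³: c_0 = M_0/2 = 0, d_0 = (M_1 - M_0)/(6h_0) = 43/14, b_0 = Δ_0 - h_0(2M_0 + M_1)/6 = -197/14.

-14.0714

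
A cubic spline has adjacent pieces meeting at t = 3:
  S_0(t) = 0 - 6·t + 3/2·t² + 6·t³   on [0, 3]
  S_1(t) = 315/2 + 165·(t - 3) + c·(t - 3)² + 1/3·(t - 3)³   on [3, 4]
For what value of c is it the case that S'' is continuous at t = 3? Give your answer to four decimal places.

55.5000

S_0''(t) = 3 + 36·t, so S_0''(3) = 111. On the right, S_1''(3) = 2c, so c = 111/2.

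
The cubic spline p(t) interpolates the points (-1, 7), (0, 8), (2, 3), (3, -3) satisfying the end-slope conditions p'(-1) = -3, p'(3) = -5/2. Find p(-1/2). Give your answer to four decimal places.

Write M_i for p''(x_i). With h_i = 1, 2, 1 and divided differences Δ_i = 1, -5/2, -6, the continuity of p' gives the tridiagonal system
  1·M_0 + 6·M_1 + 2·M_2 = 6(Δ_1 - Δ_0) = -21
  2·M_1 + 6·M_2 + 1·M_3 = 6(Δ_2 - Δ_1) = -21
Clamped end conditions give two more equations: 2h_0·M_0 + h_0·M_1 = 6(Δ_0 - p'(-1)) = 24 and h_2·M_2 + 2h_2·M_3 = 6(p'(3) - Δ_2) = 21.
Hence M_0 = 499/35, M_1 = -158/35, M_2 = -143/35, M_3 = 439/35.
On [-1, 0], p(t) = 7 - 3·(t + 1) + 499/70·(t + 1)² - 219/70·(t + 1)³.
With (t + 1) = 1/2: p(-1/2) = 3859/560.

6.8911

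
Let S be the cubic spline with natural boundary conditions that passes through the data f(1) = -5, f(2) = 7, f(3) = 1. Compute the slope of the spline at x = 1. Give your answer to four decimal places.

16.5000

Write σ_i for S''(x_i). With h_i = 1, 1 and divided differences Δ_i = 12, -6, the continuity of S' gives the tridiagonal system
  1·σ_0 + 4·σ_1 + 1·σ_2 = 6(Δ_1 - Δ_0) = -108
Natural end conditions: σ_0 = σ_2 = 0.
Forward elimination and back-substitution give σ_0 = 0, σ_1 = -27, σ_2 = 0.
On [1, 2], S'(x) = b_0 + 2c_0·(x - 1) + 3d_0·(x - 1)² with b_0 = Δ_0 - h_0(2σ_0 + σ_1)/6 = 33/2, c_0 = σ_0/2 = 0, d_0 = (σ_1 - σ_0)/(6h_0) = -9/2. So S'(1) = 33/2.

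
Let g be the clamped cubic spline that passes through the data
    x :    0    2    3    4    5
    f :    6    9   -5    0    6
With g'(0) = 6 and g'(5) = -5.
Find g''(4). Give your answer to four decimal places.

1.4878

With σ_i denoting the second derivative at x_i, h_i = 2, 1, 1, 1, and Δ_i = (y_(i+1) − y_i)/h_i = 3/2, -14, 5, 6:
  2·σ_0 + 6·σ_1 + 1·σ_2 = 6(Δ_1 - Δ_0) = -93
  1·σ_1 + 4·σ_2 + 1·σ_3 = 6(Δ_2 - Δ_1) = 114
  1·σ_2 + 4·σ_3 + 1·σ_4 = 6(Δ_3 - Δ_2) = 6
Clamped end conditions give two more equations: 2h_0·σ_0 + h_0·σ_1 = 6(Δ_0 - g'(0)) = -27 and h_3·σ_3 + 2h_3·σ_4 = 6(g'(5) - Δ_3) = -66.
Solving: σ_0 = 751/164, σ_1 = -929/41, σ_2 = 2771/82, σ_3 = 61/41, σ_4 = -2767/82.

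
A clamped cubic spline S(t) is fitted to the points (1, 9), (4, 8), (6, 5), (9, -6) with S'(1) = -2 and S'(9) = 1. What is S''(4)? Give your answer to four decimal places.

Let m_i = S''(x_i). Step sizes h_i = 3, 2, 3; slopes of the chords Δ_i = (y_(i+1) - y_i)/h_i = -1/3, -3/2, -11/3.
  3·m_0 + 10·m_1 + 2·m_2 = 6(Δ_1 - Δ_0) = -7
  2·m_1 + 10·m_2 + 3·m_3 = 6(Δ_2 - Δ_1) = -13
Clamped end conditions give two more equations: 2h_0·m_0 + h_0·m_1 = 6(Δ_0 - S'(1)) = 10 and h_2·m_2 + 2h_2·m_3 = 6(S'(9) - Δ_2) = 28.
Forward elimination and back-substitution give m_0 = 551/273, m_1 = -64/91, m_2 = -274/91, m_3 = 1685/273.

-0.7033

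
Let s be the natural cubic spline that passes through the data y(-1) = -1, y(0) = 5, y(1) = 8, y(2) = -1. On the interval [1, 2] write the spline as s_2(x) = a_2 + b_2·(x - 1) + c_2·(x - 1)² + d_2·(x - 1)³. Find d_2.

3

Put M_i = s'' at the i-th knot. Here h = (1, 1, 1) and Δ = (6, 3, -9), so the interior equations h_(i-1)·M_(i-1) + 2(h_(i-1)+h_i)·M_i + h_i·M_(i+1) = 6(Δ_i − Δ_(i-1)) read
  1·M_0 + 4·M_1 + 1·M_2 = 6(Δ_1 - Δ_0) = -18
  1·M_1 + 4·M_2 + 1·M_3 = 6(Δ_2 - Δ_1) = -72
Natural end conditions: M_0 = M_3 = 0.
Solving the tridiagonal system: M_0 = 0, M_1 = 0, M_2 = -18, M_3 = 0.
On [1, 2], with s_2(x) = a_2 + b_2·(x - 1) + c_2·(x - 1)² + d_2·(x - 1)³: c_2 = M_2/2 = -9, d_2 = (M_3 - M_2)/(6h_2) = 3, b_2 = Δ_2 - h_2(2M_2 + M_3)/6 = -3.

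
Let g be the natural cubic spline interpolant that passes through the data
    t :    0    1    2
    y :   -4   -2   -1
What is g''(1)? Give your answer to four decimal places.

-1.5000

Put σ_i = g'' at the i-th knot. Here h = (1, 1) and Δ = (2, 1), so the interior equations h_(i-1)·σ_(i-1) + 2(h_(i-1)+h_i)·σ_i + h_i·σ_(i+1) = 6(Δ_i − Δ_(i-1)) read
  1·σ_0 + 4·σ_1 + 1·σ_2 = 6(Δ_1 - Δ_0) = -6
Natural end conditions: σ_0 = σ_2 = 0.
Hence σ_0 = 0, σ_1 = -3/2, σ_2 = 0.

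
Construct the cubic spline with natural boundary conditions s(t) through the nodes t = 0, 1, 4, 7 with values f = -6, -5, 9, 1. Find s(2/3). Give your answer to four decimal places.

-5.6143

Let m_i = s''(x_i). Step sizes h_i = 1, 3, 3; slopes of the chords Δ_i = (y_(i+1) - y_i)/h_i = 1, 14/3, -8/3.
  1·m_0 + 8·m_1 + 3·m_2 = 6(Δ_1 - Δ_0) = 22
  3·m_1 + 12·m_2 + 3·m_3 = 6(Δ_2 - Δ_1) = -44
Natural end conditions: m_0 = m_3 = 0.
Hence m_0 = 0, m_1 = 132/29, m_2 = -418/87, m_3 = 0.
On [0, 1], s(t) = -6 + 7/29·t + 0·t² + 22/29·t³.
With t = 2/3: s(2/3) = -4396/783.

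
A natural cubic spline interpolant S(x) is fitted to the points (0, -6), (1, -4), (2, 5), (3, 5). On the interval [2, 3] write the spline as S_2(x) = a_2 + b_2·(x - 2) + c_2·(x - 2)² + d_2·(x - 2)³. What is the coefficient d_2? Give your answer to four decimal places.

2.8667

Let m_i = S''(x_i). Step sizes h_i = 1, 1, 1; slopes of the chords Δ_i = (y_(i+1) - y_i)/h_i = 2, 9, 0.
  1·m_0 + 4·m_1 + 1·m_2 = 6(Δ_1 - Δ_0) = 42
  1·m_1 + 4·m_2 + 1·m_3 = 6(Δ_2 - Δ_1) = -54
Natural end conditions: m_0 = m_3 = 0.
Solving the tridiagonal system: m_0 = 0, m_1 = 74/5, m_2 = -86/5, m_3 = 0.
On [2, 3], with S_2(x) = a_2 + b_2·(x - 2) + c_2·(x - 2)² + d_2·(x - 2)³: c_2 = m_2/2 = -43/5, d_2 = (m_3 - m_2)/(6h_2) = 43/15, b_2 = Δ_2 - h_2(2m_2 + m_3)/6 = 86/15.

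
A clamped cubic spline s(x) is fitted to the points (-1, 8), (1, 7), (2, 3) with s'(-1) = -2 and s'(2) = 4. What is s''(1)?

With M_i denoting the second derivative at x_i, h_i = 2, 1, and Δ_i = (y_(i+1) − y_i)/h_i = -1/2, -4:
  2·M_0 + 6·M_1 + 1·M_2 = 6(Δ_1 - Δ_0) = -21
Clamped end conditions give two more equations: 2h_0·M_0 + h_0·M_1 = 6(Δ_0 - s'(-1)) = 9 and h_1·M_1 + 2h_1·M_2 = 6(s'(2) - Δ_1) = 48.
Forward elimination and back-substitution give M_0 = 31/4, M_1 = -11, M_2 = 59/2.

-11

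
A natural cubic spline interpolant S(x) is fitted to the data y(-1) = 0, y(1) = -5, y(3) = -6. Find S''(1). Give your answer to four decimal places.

1.5000

Write M_i for S''(x_i). With h_i = 2, 2 and divided differences Δ_i = -5/2, -1/2, the continuity of S' gives the tridiagonal system
  2·M_0 + 8·M_1 + 2·M_2 = 6(Δ_1 - Δ_0) = 12
Natural end conditions: M_0 = M_2 = 0.
Solving the tridiagonal system: M_0 = 0, M_1 = 3/2, M_2 = 0.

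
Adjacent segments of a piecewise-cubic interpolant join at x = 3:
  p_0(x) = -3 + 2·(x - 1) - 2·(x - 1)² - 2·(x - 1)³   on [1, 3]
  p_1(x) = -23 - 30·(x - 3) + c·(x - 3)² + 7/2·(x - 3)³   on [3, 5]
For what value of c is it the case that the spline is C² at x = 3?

-14

p_0''(x) = -4 - 12·(x - 1), so p_0''(3) = -28. On the right, p_1''(3) = 2c, so c = -14.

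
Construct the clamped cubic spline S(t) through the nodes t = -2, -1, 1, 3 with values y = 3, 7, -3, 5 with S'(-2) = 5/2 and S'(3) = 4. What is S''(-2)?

Write σ_i for S''(x_i). With h_i = 1, 2, 2 and divided differences Δ_i = 4, -5, 4, the continuity of S' gives the tridiagonal system
  1·σ_0 + 6·σ_1 + 2·σ_2 = 6(Δ_1 - Δ_0) = -54
  2·σ_1 + 8·σ_2 + 2·σ_3 = 6(Δ_2 - Δ_1) = 54
Clamped end conditions give two more equations: 2h_0·σ_0 + h_0·σ_1 = 6(Δ_0 - S'(-2)) = 9 and h_2·σ_2 + 2h_2·σ_3 = 6(S'(3) - Δ_2) = 0.
Solving the tridiagonal system: σ_0 = 12, σ_1 = -15, σ_2 = 12, σ_3 = -6.

12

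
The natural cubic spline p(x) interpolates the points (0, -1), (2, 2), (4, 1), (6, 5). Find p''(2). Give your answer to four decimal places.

Put M_i = p'' at the i-th knot. Here h = (2, 2, 2) and Δ = (3/2, -1/2, 2), so the interior equations h_(i-1)·M_(i-1) + 2(h_(i-1)+h_i)·M_i + h_i·M_(i+1) = 6(Δ_i − Δ_(i-1)) read
  2·M_0 + 8·M_1 + 2·M_2 = 6(Δ_1 - Δ_0) = -12
  2·M_1 + 8·M_2 + 2·M_3 = 6(Δ_2 - Δ_1) = 15
Natural end conditions: M_0 = M_3 = 0.
Forward elimination and back-substitution give M_0 = 0, M_1 = -21/10, M_2 = 12/5, M_3 = 0.

-2.1000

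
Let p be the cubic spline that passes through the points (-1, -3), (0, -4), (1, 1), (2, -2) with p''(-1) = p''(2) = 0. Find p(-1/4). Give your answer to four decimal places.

Write σ_i for p''(x_i). With h_i = 1, 1, 1 and divided differences Δ_i = -1, 5, -3, the continuity of p' gives the tridiagonal system
  1·σ_0 + 4·σ_1 + 1·σ_2 = 6(Δ_1 - Δ_0) = 36
  1·σ_1 + 4·σ_2 + 1·σ_3 = 6(Δ_2 - Δ_1) = -48
Natural end conditions: σ_0 = σ_3 = 0.
Solving the tridiagonal system: σ_0 = 0, σ_1 = 64/5, σ_2 = -76/5, σ_3 = 0.
On [-1, 0], p(x) = -3 - 47/15·(x + 1) + 0·(x + 1)² + 32/15·(x + 1)³.
With (x + 1) = 3/4: p(-1/4) = -89/20.

-4.4500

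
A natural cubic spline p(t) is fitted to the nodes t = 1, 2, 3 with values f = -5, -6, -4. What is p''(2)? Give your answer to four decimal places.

4.5000

Let m_i = p''(x_i). Step sizes h_i = 1, 1; slopes of the chords Δ_i = (y_(i+1) - y_i)/h_i = -1, 2.
  1·m_0 + 4·m_1 + 1·m_2 = 6(Δ_1 - Δ_0) = 18
Natural end conditions: m_0 = m_2 = 0.
Forward elimination and back-substitution give m_0 = 0, m_1 = 9/2, m_2 = 0.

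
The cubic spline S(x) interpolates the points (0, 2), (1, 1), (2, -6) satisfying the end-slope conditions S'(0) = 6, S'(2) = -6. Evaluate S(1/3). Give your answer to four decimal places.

3.0741

Write m_i for S''(x_i). With h_i = 1, 1 and divided differences Δ_i = -1, -7, the continuity of S' gives the tridiagonal system
  1·m_0 + 4·m_1 + 1·m_2 = 6(Δ_1 - Δ_0) = -36
Clamped end conditions give two more equations: 2h_0·m_0 + h_0·m_1 = 6(Δ_0 - S'(0)) = -42 and h_1·m_1 + 2h_1·m_2 = 6(S'(2) - Δ_1) = 6.
Solving the tridiagonal system: m_0 = -18, m_1 = -6, m_2 = 6.
On [0, 1], S(x) = 2 + 6·x - 9·x² + 2·x³.
With x = 1/3: S(1/3) = 83/27.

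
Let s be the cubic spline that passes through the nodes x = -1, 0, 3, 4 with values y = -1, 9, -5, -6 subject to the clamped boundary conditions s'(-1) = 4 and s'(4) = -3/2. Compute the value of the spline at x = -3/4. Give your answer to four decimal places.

0.7303

Let σ_i = s''(x_i). Step sizes h_i = 1, 3, 1; slopes of the chords Δ_i = (y_(i+1) - y_i)/h_i = 10, -14/3, -1.
  1·σ_0 + 8·σ_1 + 3·σ_2 = 6(Δ_1 - Δ_0) = -88
  3·σ_1 + 8·σ_2 + 1·σ_3 = 6(Δ_2 - Δ_1) = 22
Clamped end conditions give two more equations: 2h_0·σ_0 + h_0·σ_1 = 6(Δ_0 - s'(-1)) = 36 and h_2·σ_2 + 2h_2·σ_3 = 6(s'(4) - Δ_2) = -3.
Solving: σ_0 = 1711/63, σ_1 = -1154/63, σ_2 = 659/63, σ_3 = -424/63.
On [-1, 0], s(x) = -1 + 4·(x + 1) + 1711/126·(x + 1)² - 955/126·(x + 1)³.
With (x + 1) = 1/4: s(-3/4) = 1963/2688.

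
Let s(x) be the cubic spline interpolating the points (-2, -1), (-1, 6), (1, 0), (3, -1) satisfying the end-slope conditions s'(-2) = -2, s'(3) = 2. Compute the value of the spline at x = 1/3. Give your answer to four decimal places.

4.0322

Let M_i = s''(x_i). Step sizes h_i = 1, 2, 2; slopes of the chords Δ_i = (y_(i+1) - y_i)/h_i = 7, -3, -1/2.
  1·M_0 + 6·M_1 + 2·M_2 = 6(Δ_1 - Δ_0) = -60
  2·M_1 + 8·M_2 + 2·M_3 = 6(Δ_2 - Δ_1) = 15
Clamped end conditions give two more equations: 2h_0·M_0 + h_0·M_1 = 6(Δ_0 - s'(-2)) = 54 and h_2·M_2 + 2h_2·M_3 = 6(s'(3) - Δ_2) = 15.
Solving the tridiagonal system: M_0 = 829/23, M_1 = -416/23, M_2 = 287/46, M_3 = 29/46.
On [-1, 1], s(x) = 6 + 321/46·(x + 1) - 208/23·(x + 1)² + 373/184·(x + 1)³.
With (x + 1) = 4/3: s(1/3) = 2504/621.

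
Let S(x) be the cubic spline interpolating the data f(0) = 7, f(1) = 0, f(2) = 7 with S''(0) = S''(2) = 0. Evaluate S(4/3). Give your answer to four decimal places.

With M_i denoting the second derivative at x_i, h_i = 1, 1, and Δ_i = (y_(i+1) − y_i)/h_i = -7, 7:
  1·M_0 + 4·M_1 + 1·M_2 = 6(Δ_1 - Δ_0) = 84
Natural end conditions: M_0 = M_2 = 0.
Solving the tridiagonal system: M_0 = 0, M_1 = 21, M_2 = 0.
On [1, 2], S(x) = 0 + 0·(x - 1) + 21/2·(x - 1)² - 7/2·(x - 1)³.
With (x - 1) = 1/3: S(4/3) = 28/27.

1.0370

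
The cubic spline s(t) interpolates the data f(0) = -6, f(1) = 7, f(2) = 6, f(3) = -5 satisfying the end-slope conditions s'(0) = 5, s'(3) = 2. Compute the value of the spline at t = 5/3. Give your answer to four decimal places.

8.8667

Write M_i for s''(x_i). With h_i = 1, 1, 1 and divided differences Δ_i = 13, -1, -11, the continuity of s' gives the tridiagonal system
  1·M_0 + 4·M_1 + 1·M_2 = 6(Δ_1 - Δ_0) = -84
  1·M_1 + 4·M_2 + 1·M_3 = 6(Δ_2 - Δ_1) = -60
Clamped end conditions give two more equations: 2h_0·M_0 + h_0·M_1 = 6(Δ_0 - s'(0)) = 48 and h_2·M_2 + 2h_2·M_3 = 6(s'(3) - Δ_2) = 78.
Solving the tridiagonal system: M_0 = 182/5, M_1 = -124/5, M_2 = -106/5, M_3 = 248/5.
On [1, 2], s(t) = 7 + 54/5·(t - 1) - 62/5·(t - 1)² + 3/5·(t - 1)³.
With (t - 1) = 2/3: s(5/3) = 133/15.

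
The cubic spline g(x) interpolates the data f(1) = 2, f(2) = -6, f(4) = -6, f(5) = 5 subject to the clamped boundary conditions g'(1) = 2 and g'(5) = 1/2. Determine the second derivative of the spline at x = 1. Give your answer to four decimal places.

With σ_i denoting the second derivative at x_i, h_i = 1, 2, 1, and Δ_i = (y_(i+1) − y_i)/h_i = -8, 0, 11:
  1·σ_0 + 6·σ_1 + 2·σ_2 = 6(Δ_1 - Δ_0) = 48
  2·σ_1 + 6·σ_2 + 1·σ_3 = 6(Δ_2 - Δ_1) = 66
Clamped end conditions give two more equations: 2h_0·σ_0 + h_0·σ_1 = 6(Δ_0 - g'(1)) = -60 and h_2·σ_2 + 2h_2·σ_3 = 6(g'(5) - Δ_2) = -63.
Hence σ_0 = -1206/35, σ_1 = 312/35, σ_2 = 507/35, σ_3 = -1356/35.

-34.4571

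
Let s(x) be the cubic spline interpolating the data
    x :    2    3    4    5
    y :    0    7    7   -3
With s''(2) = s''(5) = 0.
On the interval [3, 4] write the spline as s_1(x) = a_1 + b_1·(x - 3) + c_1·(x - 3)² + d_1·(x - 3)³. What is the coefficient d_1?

Put σ_i = s'' at the i-th knot. Here h = (1, 1, 1) and Δ = (7, 0, -10), so the interior equations h_(i-1)·σ_(i-1) + 2(h_(i-1)+h_i)·σ_i + h_i·σ_(i+1) = 6(Δ_i − Δ_(i-1)) read
  1·σ_0 + 4·σ_1 + 1·σ_2 = 6(Δ_1 - Δ_0) = -42
  1·σ_1 + 4·σ_2 + 1·σ_3 = 6(Δ_2 - Δ_1) = -60
Natural end conditions: σ_0 = σ_3 = 0.
Solving: σ_0 = 0, σ_1 = -36/5, σ_2 = -66/5, σ_3 = 0.
On [3, 4], with s_1(x) = a_1 + b_1·(x - 3) + c_1·(x - 3)² + d_1·(x - 3)³: c_1 = σ_1/2 = -18/5, d_1 = (σ_2 - σ_1)/(6h_1) = -1, b_1 = Δ_1 - h_1(2σ_1 + σ_2)/6 = 23/5.

-1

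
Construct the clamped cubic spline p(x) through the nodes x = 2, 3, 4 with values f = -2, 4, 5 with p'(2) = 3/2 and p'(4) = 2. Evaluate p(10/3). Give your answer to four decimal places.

Put M_i = p'' at the i-th knot. Here h = (1, 1) and Δ = (6, 1), so the interior equations h_(i-1)·M_(i-1) + 2(h_(i-1)+h_i)·M_i + h_i·M_(i+1) = 6(Δ_i − Δ_(i-1)) read
  1·M_0 + 4·M_1 + 1·M_2 = 6(Δ_1 - Δ_0) = -30
Clamped end conditions give two more equations: 2h_0·M_0 + h_0·M_1 = 6(Δ_0 - p'(2)) = 27 and h_1·M_1 + 2h_1·M_2 = 6(p'(4) - Δ_1) = 6.
Solving the tridiagonal system: M_0 = 85/4, M_1 = -31/2, M_2 = 43/4.
On [3, 4], p(x) = 4 + 35/8·(x - 3) - 31/4·(x - 3)² + 35/8·(x - 3)³.
With (x - 3) = 1/3: p(10/3) = 257/54.

4.7593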